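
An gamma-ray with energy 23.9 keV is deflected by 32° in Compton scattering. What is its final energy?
23.7313 keV

First convert energy to wavelength:
λ = hc/E, with hc ≈ 1239.842 keV·pm (i.e. 1239.842 eV·nm)

For E = 23.9 keV = 23900 eV:
λ = 1239.842 keV·pm / 23.9 keV
λ = 51.8762 pm

Calculate the Compton shift:
Δλ = λ_C(1 - cos(32°)) = 2.4263 × 0.1520
Δλ = 0.3687 pm

Final wavelength:
λ' = 51.8762 + 0.3687 = 52.2449 pm

Final energy:
E' = hc/λ' = 1239.842 / 52.2449 = 23.7313 keV

(Intermediate values are shown rounded; full precision is carried through to the final answer.)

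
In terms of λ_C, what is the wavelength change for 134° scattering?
1.6947 λ_C

The Compton shift formula is:
Δλ = λ_C(1 - cos θ)

Dividing both sides by λ_C:
Δλ/λ_C = 1 - cos θ

For θ = 134°:
Δλ/λ_C = 1 - cos(134°)
Δλ/λ_C = 1 - -0.6947
Δλ/λ_C = 1.6947

This means the shift is 1.6947 × λ_C = 4.1118 pm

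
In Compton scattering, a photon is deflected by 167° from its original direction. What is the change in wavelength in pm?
4.7904 pm

Using the Compton scattering formula:
Δλ = λ_C(1 - cos θ)

where λ_C = h/(m_e·c) ≈ 2.4263 pm is the Compton wavelength of an electron.

For θ = 167°:
cos(167°) = -0.9744
1 - cos(167°) = 1.9744

Δλ = 2.4263 × 1.9744
Δλ = 4.7904 pm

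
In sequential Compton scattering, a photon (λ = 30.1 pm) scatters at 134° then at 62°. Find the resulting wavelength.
35.4990 pm

Apply Compton shift twice:

First scattering at θ₁ = 134°:
Δλ₁ = λ_C(1 - cos(134°))
Δλ₁ = 2.4263 × 1.6947
Δλ₁ = 4.1118 pm

After first scattering:
λ₁ = 30.1 + 4.1118 = 34.2118 pm

Second scattering at θ₂ = 62°:
Δλ₂ = λ_C(1 - cos(62°))
Δλ₂ = 2.4263 × 0.5305
Δλ₂ = 1.2872 pm

Final wavelength:
λ₂ = 34.2118 + 1.2872 = 35.4990 pm

Total shift: Δλ_total = 4.1118 + 1.2872 = 5.3990 pm

(Intermediate values are shown rounded; full precision is carried through to the final answer.)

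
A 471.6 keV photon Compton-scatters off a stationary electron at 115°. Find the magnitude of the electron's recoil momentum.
3.1402e-22 kg·m/s

The electron is initially at rest, so by conservation of momentum:
p⃗_e = p⃗₀ − p⃗'  (incident photon momentum minus scattered photon momentum)

Photon momentum magnitudes (p = h/λ = E/c):
λ₀ = hc/E₀ = 2.6290 pm → p₀ = h/λ₀ = 2.5204e-22 kg·m/s
Δλ = λ_C(1 − cos 115°) = 3.4517 pm
λ' = 6.0807 pm → p' = h/λ' = 1.0897e-22 kg·m/s

The scattered photon makes angle θ = 115° with the incident direction, so by the law of cosines:
|p⃗_e|² = p₀² + p'² − 2p₀p'cos θ
|p⃗_e|² = (2.5204e-22)² + (1.0897e-22)² − 2·2.5204e-22·1.0897e-22·cos(115°)
|p⃗_e| = 3.1402e-22 kg·m/s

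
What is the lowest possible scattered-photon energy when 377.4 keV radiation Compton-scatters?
152.3552 keV (at θ = 180°)

The scattered photon has minimum energy when its wavelength is maximum, i.e., when the Compton shift Δλ = λ_C(1 − cos θ) is maximum. This occurs at θ = 180° (backscattering), giving Δλ_max = 2λ_C = 4.8526 pm.

Initial wavelength: λ₀ = hc/E₀ = 3.2852 pm
Maximum final wavelength: λ'_max = λ₀ + 2λ_C = 3.2852 + 4.8526 = 8.1378 pm
Minimum final energy: E'_min = hc/λ'_max = 152.3552 keV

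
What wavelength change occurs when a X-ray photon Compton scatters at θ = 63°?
1.3248 pm

Using the Compton scattering formula:
Δλ = λ_C(1 - cos θ)

where λ_C = h/(m_e·c) ≈ 2.4263 pm is the Compton wavelength of an electron.

For θ = 63°:
cos(63°) = 0.4540
1 - cos(63°) = 0.5460

Δλ = 2.4263 × 0.5460
Δλ = 1.3248 pm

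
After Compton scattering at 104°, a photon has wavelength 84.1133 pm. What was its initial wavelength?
81.1000 pm

From λ' = λ + Δλ, we have λ = λ' - Δλ

First calculate the Compton shift:
Δλ = λ_C(1 - cos θ)
Δλ = 2.4263 × (1 - cos(104°))
Δλ = 2.4263 × 1.2419
Δλ = 3.0133 pm

Initial wavelength:
λ = λ' - Δλ
λ = 84.1133 - 3.0133
λ = 81.1000 pm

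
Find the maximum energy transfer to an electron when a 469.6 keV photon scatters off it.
304.1295 keV

Maximum energy transfer occurs at θ = 180° (backscattering).

Initial photon: E₀ = 469.6 keV → λ₀ = 2.6402 pm

Maximum Compton shift (at 180°):
Δλ_max = 2λ_C = 2 × 2.4263 = 4.8526 pm

Final wavelength:
λ' = 2.6402 + 4.8526 = 7.4928 pm

Minimum photon energy (maximum energy to electron):
E'_min = hc/λ' = 165.4705 keV

Maximum electron kinetic energy:
K_max = E₀ - E'_min = 469.6000 - 165.4705 = 304.1295 keV

(Intermediate values are shown rounded; full precision is carried through to the final answer.)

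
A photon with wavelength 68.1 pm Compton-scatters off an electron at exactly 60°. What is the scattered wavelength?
69.3132 pm

Using the Compton formula: λ' = λ + λ_C(1 − cos θ)

For θ = 60°, cos θ = 1/2 (exact) = 0.5000, so:
1 − cos 60° = 1 − (1/2) = 0.5000

Δλ = λ_C × 0.5000 = 2.4263 × 0.5000 = 1.2132 pm

λ' = 68.1 + 1.2132 = 69.3132 pm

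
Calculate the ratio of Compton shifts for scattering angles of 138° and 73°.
138° produces the larger shift by a factor of 2.463

Calculate both shifts using Δλ = λ_C(1 - cos θ):

For θ₁ = 73°:
Δλ₁ = 2.4263 × (1 - cos(73°))
Δλ₁ = 2.4263 × 0.7076
Δλ₁ = 1.7169 pm

For θ₂ = 138°:
Δλ₂ = 2.4263 × (1 - cos(138°))
Δλ₂ = 2.4263 × 1.7431
Δλ₂ = 4.2294 pm

The 138° angle produces the larger shift.
Ratio: 4.2294/1.7169 = 2.463

(Intermediate values are shown rounded; full precision is carried through to the final answer.)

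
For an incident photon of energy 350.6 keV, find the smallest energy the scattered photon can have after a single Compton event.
147.7944 keV (at θ = 180°)

The scattered photon has minimum energy when its wavelength is maximum, i.e., when the Compton shift Δλ = λ_C(1 − cos θ) is maximum. This occurs at θ = 180° (backscattering), giving Δλ_max = 2λ_C = 4.8526 pm.

Initial wavelength: λ₀ = hc/E₀ = 3.5363 pm
Maximum final wavelength: λ'_max = λ₀ + 2λ_C = 3.5363 + 4.8526 = 8.3890 pm
Minimum final energy: E'_min = hc/λ'_max = 147.7944 keV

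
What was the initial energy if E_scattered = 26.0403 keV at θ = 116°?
28.1000 keV

Convert final energy to wavelength (hc ≈ 1239.842 keV·pm):
λ' = hc/E' = 1239.842 / 26.0403 = 47.6124 pm

Calculate the Compton shift:
Δλ = λ_C(1 - cos(116°))
Δλ = 2.4263 × (1 - cos(116°))
Δλ = 3.4899 pm

Initial wavelength:
λ = λ' - Δλ = 47.6124 - 3.4899 = 44.1225 pm

Initial energy:
E = hc/λ = 1239.842 / 44.1225 = 28.1000 keV

(Intermediate values are shown rounded; full precision is carried through to the final answer.)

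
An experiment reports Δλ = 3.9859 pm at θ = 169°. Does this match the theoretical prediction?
No, inconsistent

Calculate the expected shift for θ = 169°:

Δλ_expected = λ_C(1 - cos(169°))
Δλ_expected = 2.4263 × (1 - cos(169°))
Δλ_expected = 2.4263 × 1.9816
Δλ_expected = 4.8080 pm

Given shift: 3.9859 pm
Expected shift: 4.8080 pm
Difference: 0.8221 pm

The values do not match. The given shift corresponds to θ ≈ 130.0°, not 169°.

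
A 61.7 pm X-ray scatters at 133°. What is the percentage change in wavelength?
6.6143%

Calculate the Compton shift:
Δλ = λ_C(1 - cos(133°))
Δλ = 2.4263 × (1 - cos(133°))
Δλ = 2.4263 × 1.6820
Δλ = 4.0810 pm

Percentage change:
(Δλ/λ₀) × 100 = (4.0810/61.7) × 100
= 6.6143%

(Intermediate values are shown rounded; full precision is carried through to the final answer.)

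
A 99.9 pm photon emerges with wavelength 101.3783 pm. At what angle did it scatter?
67.00°

First find the wavelength shift:
Δλ = λ' - λ = 101.3783 - 99.9 = 1.4783 pm

Using Δλ = λ_C(1 - cos θ), with λ_C = h/(m_e·c) ≈ 2.42631024 pm:
cos θ = 1 - Δλ/λ_C
cos θ = 1 - 1.4783/2.42631024
cos θ = 0.390721

θ = arccos(0.390721)
θ = 67.00°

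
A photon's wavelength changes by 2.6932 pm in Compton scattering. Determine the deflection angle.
96.32°

From the Compton formula Δλ = λ_C(1 - cos θ), we can solve for θ:

cos θ = 1 - Δλ/λ_C

Given:
- Δλ = 2.6932 pm
- λ_C = h/(m_e·c) ≈ 2.42631024 pm

cos θ = 1 - 2.6932/2.42631024
cos θ = 1 - 1.109998
cos θ = -0.109998

θ = arccos(-0.109998)
θ = 96.32°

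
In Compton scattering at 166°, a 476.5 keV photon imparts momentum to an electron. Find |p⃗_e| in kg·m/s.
3.4243e-22 kg·m/s

The electron is initially at rest, so by conservation of momentum:
p⃗_e = p⃗₀ − p⃗'  (incident photon momentum minus scattered photon momentum)

Photon momentum magnitudes (p = h/λ = E/c):
λ₀ = hc/E₀ = 2.6020 pm → p₀ = h/λ₀ = 2.5466e-22 kg·m/s
Δλ = λ_C(1 − cos 166°) = 4.7805 pm
λ' = 7.3825 pm → p' = h/λ' = 8.9753e-23 kg·m/s

The scattered photon makes angle θ = 166° with the incident direction, so by the law of cosines:
|p⃗_e|² = p₀² + p'² − 2p₀p'cos θ
|p⃗_e|² = (2.5466e-22)² + (8.9753e-23)² − 2·2.5466e-22·8.9753e-23·cos(166°)
|p⃗_e| = 3.4243e-22 kg·m/s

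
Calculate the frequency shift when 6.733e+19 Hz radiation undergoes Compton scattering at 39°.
7.291e+18 Hz (decrease)

Convert frequency to wavelength (c = 299792458 m/s):
λ₀ = c/f₀ = 299792458/6.733e+19 = 4.4525837e-12 m = 4.4526 pm

Calculate Compton shift:
Δλ = λ_C(1 - cos(39°)) = 0.5407 pm

Final wavelength:
λ' = λ₀ + Δλ = 4.4526 + 0.5407 = 4.9933 pm

Final frequency:
f' = c/λ' = 299792458/4.9932967e-12 = 6.0038983e+19 Hz

Frequency shift (decrease):
Δf = f₀ - f' = 6.733e+19 - 6.0038983e+19 = 7.291e+18 Hz

(Intermediate values are shown rounded; full precision is carried through to the final answer.)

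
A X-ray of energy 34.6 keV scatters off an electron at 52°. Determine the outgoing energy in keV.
33.7224 keV

First convert energy to wavelength:
λ = hc/E, with hc ≈ 1239.842 keV·pm (i.e. 1239.842 eV·nm)

For E = 34.6 keV = 34600 eV:
λ = 1239.842 keV·pm / 34.6 keV
λ = 35.8336 pm

Calculate the Compton shift:
Δλ = λ_C(1 - cos(52°)) = 2.4263 × 0.3843
Δλ = 0.9325 pm

Final wavelength:
λ' = 35.8336 + 0.9325 = 36.7661 pm

Final energy:
E' = hc/λ' = 1239.842 / 36.7661 = 33.7224 keV

(Intermediate values are shown rounded; full precision is carried through to the final answer.)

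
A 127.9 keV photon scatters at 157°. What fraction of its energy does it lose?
0.3246 (or 32.46%)

Calculate initial and final photon energies:

Initial: E₀ = 127.9 keV → λ₀ = 9.6938 pm
Compton shift: Δλ = 4.6597 pm
Final wavelength: λ' = 14.3536 pm
Final energy: E' = 86.3786 keV

Fractional energy loss:
(E₀ - E')/E₀ = (127.9000 - 86.3786)/127.9000
= 41.5214/127.9000
= 0.3246
= 32.46%

(Intermediate values are shown rounded; full precision is carried through to the final answer.)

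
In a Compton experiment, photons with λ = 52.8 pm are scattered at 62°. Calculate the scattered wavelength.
54.0872 pm

Using the Compton scattering formula:
λ' = λ + Δλ = λ + λ_C(1 - cos θ)

Given:
- Initial wavelength λ = 52.8 pm
- Scattering angle θ = 62°
- Compton wavelength λ_C ≈ 2.4263 pm

Calculate the shift:
Δλ = 2.4263 × (1 - cos(62°))
Δλ = 2.4263 × 0.5305
Δλ = 1.2872 pm

Final wavelength:
λ' = 52.8 + 1.2872 = 54.0872 pm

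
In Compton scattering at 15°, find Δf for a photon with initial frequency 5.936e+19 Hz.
9.561e+17 Hz (decrease)

Convert frequency to wavelength (c = 299792458 m/s):
λ₀ = c/f₀ = 299792458/5.936e+19 = 5.0504120e-12 m = 5.0504 pm

Calculate Compton shift:
Δλ = λ_C(1 - cos(15°)) = 0.0827 pm

Final wavelength:
λ' = λ₀ + Δλ = 5.0504 + 0.0827 = 5.1331 pm

Final frequency:
f' = c/λ' = 299792458/5.1330865e-12 = 5.8403936e+19 Hz

Frequency shift (decrease):
Δf = f₀ - f' = 5.936e+19 - 5.8403936e+19 = 9.561e+17 Hz

(Intermediate values are shown rounded; full precision is carried through to the final answer.)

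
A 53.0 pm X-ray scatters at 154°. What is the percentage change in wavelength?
8.6926%

Calculate the Compton shift:
Δλ = λ_C(1 - cos(154°))
Δλ = 2.4263 × (1 - cos(154°))
Δλ = 2.4263 × 1.8988
Δλ = 4.6071 pm

Percentage change:
(Δλ/λ₀) × 100 = (4.6071/53.0) × 100
= 8.6926%

(Intermediate values are shown rounded; full precision is carried through to the final answer.)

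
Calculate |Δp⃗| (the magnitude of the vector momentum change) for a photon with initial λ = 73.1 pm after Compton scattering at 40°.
6.1769e-24 kg·m/s

Photon momentum magnitude is p = h/λ.

Initial momentum:
p₀ = h/λ = 6.6261e-34/7.3100e-11 = 9.0644e-24 kg·m/s

After scattering:
λ' = λ + Δλ = 73.1 + 0.5676 = 73.6676 pm
p' = h/λ' = 6.6261e-34/7.3668e-11 = 8.9945e-24 kg·m/s

Momentum is a vector; the scattered photon's direction makes angle θ = 40° with the incident direction. The magnitude of the vector change Δp⃗ = p⃗₀ − p⃗' is found from the law of cosines:
|Δp⃗|² = p₀² + p'² − 2p₀p'cos θ
|Δp⃗|² = (9.0644e-24)² + (8.9945e-24)² − 2·9.0644e-24·8.9945e-24·cos(40°)
|Δp⃗| = 6.1769e-24 kg·m/s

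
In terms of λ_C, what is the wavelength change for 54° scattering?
0.4122 λ_C

The Compton shift formula is:
Δλ = λ_C(1 - cos θ)

Dividing both sides by λ_C:
Δλ/λ_C = 1 - cos θ

For θ = 54°:
Δλ/λ_C = 1 - cos(54°)
Δλ/λ_C = 1 - 0.5878
Δλ/λ_C = 0.4122

This means the shift is 0.4122 × λ_C = 1.0002 pm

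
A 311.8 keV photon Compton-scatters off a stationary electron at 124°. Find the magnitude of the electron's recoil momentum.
2.2577e-22 kg·m/s

The electron is initially at rest, so by conservation of momentum:
p⃗_e = p⃗₀ − p⃗'  (incident photon momentum minus scattered photon momentum)

Photon momentum magnitudes (p = h/λ = E/c):
λ₀ = hc/E₀ = 3.9764 pm → p₀ = h/λ₀ = 1.6663e-22 kg·m/s
Δλ = λ_C(1 − cos 124°) = 3.7831 pm
λ' = 7.7595 pm → p' = h/λ' = 8.5393e-23 kg·m/s

The scattered photon makes angle θ = 124° with the incident direction, so by the law of cosines:
|p⃗_e|² = p₀² + p'² − 2p₀p'cos θ
|p⃗_e|² = (1.6663e-22)² + (8.5393e-23)² − 2·1.6663e-22·8.5393e-23·cos(124°)
|p⃗_e| = 2.2577e-22 kg·m/s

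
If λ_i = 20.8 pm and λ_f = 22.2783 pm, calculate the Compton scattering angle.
67.00°

First find the wavelength shift:
Δλ = λ' - λ = 22.2783 - 20.8 = 1.4783 pm

Using Δλ = λ_C(1 - cos θ), with λ_C = h/(m_e·c) ≈ 2.42631024 pm:
cos θ = 1 - Δλ/λ_C
cos θ = 1 - 1.4783/2.42631024
cos θ = 0.390721

θ = arccos(0.390721)
θ = 67.00°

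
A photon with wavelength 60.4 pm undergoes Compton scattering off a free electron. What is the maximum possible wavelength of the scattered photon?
65.2526 pm (at θ = 180°)

The Compton shift is Δλ = λ_C(1 − cos θ).

Since cos θ ranges from −1 to 1, the factor (1 − cos θ) ranges from 0 to 2; the maximum shift occurs at θ = 180° (backscattering):
Δλ_max = 2λ_C = 2 × 2.4263 pm = 4.8526 pm

Maximum scattered wavelength:
λ'_max = λ₀ + Δλ_max = 60.4 + 4.8526 = 65.2526 pm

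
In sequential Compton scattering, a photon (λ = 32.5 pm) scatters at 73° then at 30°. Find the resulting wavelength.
34.5420 pm

Apply Compton shift twice:

First scattering at θ₁ = 73°:
Δλ₁ = λ_C(1 - cos(73°))
Δλ₁ = 2.4263 × 0.7076
Δλ₁ = 1.7169 pm

After first scattering:
λ₁ = 32.5 + 1.7169 = 34.2169 pm

Second scattering at θ₂ = 30°:
Δλ₂ = λ_C(1 - cos(30°))
Δλ₂ = 2.4263 × 0.1340
Δλ₂ = 0.3251 pm

Final wavelength:
λ₂ = 34.2169 + 0.3251 = 34.5420 pm

Total shift: Δλ_total = 1.7169 + 0.3251 = 2.0420 pm

(Intermediate values are shown rounded; full precision is carried through to the final answer.)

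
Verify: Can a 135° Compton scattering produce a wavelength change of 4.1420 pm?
Yes, consistent

Calculate the expected shift for θ = 135°:

Δλ_expected = λ_C(1 - cos(135°))
Δλ_expected = 2.4263 × (1 - cos(135°))
Δλ_expected = 2.4263 × 1.7071
Δλ_expected = 4.1420 pm

Given shift: 4.1420 pm
Expected shift: 4.1420 pm
Difference: 0.0000 pm

The values match. This is consistent with Compton scattering at the stated angle.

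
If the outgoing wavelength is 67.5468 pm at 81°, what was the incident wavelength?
65.5000 pm

From λ' = λ + Δλ, we have λ = λ' - Δλ

First calculate the Compton shift:
Δλ = λ_C(1 - cos θ)
Δλ = 2.4263 × (1 - cos(81°))
Δλ = 2.4263 × 0.8436
Δλ = 2.0468 pm

Initial wavelength:
λ = λ' - Δλ
λ = 67.5468 - 2.0468
λ = 65.5000 pm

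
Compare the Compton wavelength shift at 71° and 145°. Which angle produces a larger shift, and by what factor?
145° produces the larger shift by a factor of 2.697

Calculate both shifts using Δλ = λ_C(1 - cos θ):

For θ₁ = 71°:
Δλ₁ = 2.4263 × (1 - cos(71°))
Δλ₁ = 2.4263 × 0.6744
Δλ₁ = 1.6364 pm

For θ₂ = 145°:
Δλ₂ = 2.4263 × (1 - cos(145°))
Δλ₂ = 2.4263 × 1.8192
Δλ₂ = 4.4138 pm

The 145° angle produces the larger shift.
Ratio: 4.4138/1.6364 = 2.697

(Intermediate values are shown rounded; full precision is carried through to the final answer.)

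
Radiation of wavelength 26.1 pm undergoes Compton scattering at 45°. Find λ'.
26.8106 pm

Using the Compton formula: λ' = λ + λ_C(1 − cos θ)

For θ = 45°, cos θ = √2/2 (exact) ≈ 0.7071, so:
1 − cos 45° = 1 − (√2/2) ≈ 0.2929

Δλ = λ_C × 0.2929 = 2.4263 × 0.2929 = 0.7106 pm

λ' = 26.1 + 0.7106 = 26.8106 pm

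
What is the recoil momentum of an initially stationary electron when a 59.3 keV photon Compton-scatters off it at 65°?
3.3029e-23 kg·m/s

The electron is initially at rest, so by conservation of momentum:
p⃗_e = p⃗₀ − p⃗'  (incident photon momentum minus scattered photon momentum)

Photon momentum magnitudes (p = h/λ = E/c):
λ₀ = hc/E₀ = 20.9080 pm → p₀ = h/λ₀ = 3.1692e-23 kg·m/s
Δλ = λ_C(1 − cos 65°) = 1.4009 pm
λ' = 22.3089 pm → p' = h/λ' = 2.9702e-23 kg·m/s

The scattered photon makes angle θ = 65° with the incident direction, so by the law of cosines:
|p⃗_e|² = p₀² + p'² − 2p₀p'cos θ
|p⃗_e|² = (3.1692e-23)² + (2.9702e-23)² − 2·3.1692e-23·2.9702e-23·cos(65°)
|p⃗_e| = 3.3029e-23 kg·m/s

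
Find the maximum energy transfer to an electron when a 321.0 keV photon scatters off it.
178.7356 keV

Maximum energy transfer occurs at θ = 180° (backscattering).

Initial photon: E₀ = 321.0 keV → λ₀ = 3.8624 pm

Maximum Compton shift (at 180°):
Δλ_max = 2λ_C = 2 × 2.4263 = 4.8526 pm

Final wavelength:
λ' = 3.8624 + 4.8526 = 8.7151 pm

Minimum photon energy (maximum energy to electron):
E'_min = hc/λ' = 142.2644 keV

Maximum electron kinetic energy:
K_max = E₀ - E'_min = 321.0000 - 142.2644 = 178.7356 keV

(Intermediate values are shown rounded; full precision is carried through to the final answer.)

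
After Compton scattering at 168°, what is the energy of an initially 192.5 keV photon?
110.3029 keV

First convert energy to wavelength:
λ = hc/E, with hc ≈ 1239.842 keV·pm (i.e. 1239.842 eV·nm)

For E = 192.5 keV = 192500 eV:
λ = 1239.842 keV·pm / 192.5 keV
λ = 6.4407 pm

Calculate the Compton shift:
Δλ = λ_C(1 - cos(168°)) = 2.4263 × 1.9781
Δλ = 4.7996 pm

Final wavelength:
λ' = 6.4407 + 4.7996 = 11.2403 pm

Final energy:
E' = hc/λ' = 1239.842 / 11.2403 = 110.3029 keV

(Intermediate values are shown rounded; full precision is carried through to the final answer.)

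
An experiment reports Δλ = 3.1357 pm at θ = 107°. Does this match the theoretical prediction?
Yes, consistent

Calculate the expected shift for θ = 107°:

Δλ_expected = λ_C(1 - cos(107°))
Δλ_expected = 2.4263 × (1 - cos(107°))
Δλ_expected = 2.4263 × 1.2924
Δλ_expected = 3.1357 pm

Given shift: 3.1357 pm
Expected shift: 3.1357 pm
Difference: 0.0000 pm

The values match. This is consistent with Compton scattering at the stated angle.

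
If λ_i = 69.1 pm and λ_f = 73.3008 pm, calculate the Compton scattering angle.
137.00°

First find the wavelength shift:
Δλ = λ' - λ = 73.3008 - 69.1 = 4.2008 pm

Using Δλ = λ_C(1 - cos θ), with λ_C = h/(m_e·c) ≈ 2.42631024 pm:
cos θ = 1 - Δλ/λ_C
cos θ = 1 - 4.2008/2.42631024
cos θ = -0.731353

θ = arccos(-0.731353)
θ = 137.00°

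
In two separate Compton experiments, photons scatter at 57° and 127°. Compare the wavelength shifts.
127° produces the larger shift by a factor of 3.518

Calculate both shifts using Δλ = λ_C(1 - cos θ):

For θ₁ = 57°:
Δλ₁ = 2.4263 × (1 - cos(57°))
Δλ₁ = 2.4263 × 0.4554
Δλ₁ = 1.1048 pm

For θ₂ = 127°:
Δλ₂ = 2.4263 × (1 - cos(127°))
Δλ₂ = 2.4263 × 1.6018
Δλ₂ = 3.8865 pm

The 127° angle produces the larger shift.
Ratio: 3.8865/1.1048 = 3.518

(Intermediate values are shown rounded; full precision is carried through to the final answer.)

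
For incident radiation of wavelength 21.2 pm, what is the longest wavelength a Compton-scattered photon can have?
26.0526 pm (at θ = 180°)

The Compton shift is Δλ = λ_C(1 − cos θ).

Since cos θ ranges from −1 to 1, the factor (1 − cos θ) ranges from 0 to 2; the maximum shift occurs at θ = 180° (backscattering):
Δλ_max = 2λ_C = 2 × 2.4263 pm = 4.8526 pm

Maximum scattered wavelength:
λ'_max = λ₀ + Δλ_max = 21.2 + 4.8526 = 26.0526 pm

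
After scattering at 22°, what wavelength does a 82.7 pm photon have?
82.8767 pm

Using the Compton scattering formula:
λ' = λ + Δλ = λ + λ_C(1 - cos θ)

Given:
- Initial wavelength λ = 82.7 pm
- Scattering angle θ = 22°
- Compton wavelength λ_C ≈ 2.4263 pm

Calculate the shift:
Δλ = 2.4263 × (1 - cos(22°))
Δλ = 2.4263 × 0.0728
Δλ = 0.1767 pm

Final wavelength:
λ' = 82.7 + 0.1767 = 82.8767 pm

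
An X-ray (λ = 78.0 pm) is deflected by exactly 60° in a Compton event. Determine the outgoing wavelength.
79.2132 pm

Using the Compton formula: λ' = λ + λ_C(1 − cos θ)

For θ = 60°, cos θ = 1/2 (exact) = 0.5000, so:
1 − cos 60° = 1 − (1/2) = 0.5000

Δλ = λ_C × 0.5000 = 2.4263 × 0.5000 = 1.2132 pm

λ' = 78.0 + 1.2132 = 79.2132 pm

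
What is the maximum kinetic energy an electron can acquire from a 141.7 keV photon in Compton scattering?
50.5511 keV

Maximum energy transfer occurs at θ = 180° (backscattering).

Initial photon: E₀ = 141.7 keV → λ₀ = 8.7498 pm

Maximum Compton shift (at 180°):
Δλ_max = 2λ_C = 2 × 2.4263 = 4.8526 pm

Final wavelength:
λ' = 8.7498 + 4.8526 = 13.6024 pm

Minimum photon energy (maximum energy to electron):
E'_min = hc/λ' = 91.1489 keV

Maximum electron kinetic energy:
K_max = E₀ - E'_min = 141.7000 - 91.1489 = 50.5511 keV

(Intermediate values are shown rounded; full precision is carried through to the final answer.)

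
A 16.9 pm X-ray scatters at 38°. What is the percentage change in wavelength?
3.0435%

Calculate the Compton shift:
Δλ = λ_C(1 - cos(38°))
Δλ = 2.4263 × (1 - cos(38°))
Δλ = 2.4263 × 0.2120
Δλ = 0.5144 pm

Percentage change:
(Δλ/λ₀) × 100 = (0.5144/16.9) × 100
= 3.0435%

(Intermediate values are shown rounded; full precision is carried through to the final answer.)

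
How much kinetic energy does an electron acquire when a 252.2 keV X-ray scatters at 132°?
113.9164 keV

By energy conservation: K_e = E_initial - E_final

First find the scattered photon energy:
Initial wavelength: λ = hc/E = 4.9161 pm
Compton shift: Δλ = λ_C(1 - cos(132°)) = 4.0498 pm
Final wavelength: λ' = 4.9161 + 4.0498 = 8.9659 pm
Final photon energy: E' = hc/λ' = 138.2836 keV

Electron kinetic energy:
K_e = E - E' = 252.2000 - 138.2836 = 113.9164 keV

(Intermediate values are shown rounded; full precision is carried through to the final answer.)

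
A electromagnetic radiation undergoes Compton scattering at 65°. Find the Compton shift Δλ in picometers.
1.4009 pm

Using the Compton scattering formula:
Δλ = λ_C(1 - cos θ)

where λ_C = h/(m_e·c) ≈ 2.4263 pm is the Compton wavelength of an electron.

For θ = 65°:
cos(65°) = 0.4226
1 - cos(65°) = 0.5774

Δλ = 2.4263 × 0.5774
Δλ = 1.4009 pm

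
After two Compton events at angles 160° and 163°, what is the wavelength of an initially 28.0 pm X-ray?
37.4529 pm

Apply Compton shift twice:

First scattering at θ₁ = 160°:
Δλ₁ = λ_C(1 - cos(160°))
Δλ₁ = 2.4263 × 1.9397
Δλ₁ = 4.7063 pm

After first scattering:
λ₁ = 28.0 + 4.7063 = 32.7063 pm

Second scattering at θ₂ = 163°:
Δλ₂ = λ_C(1 - cos(163°))
Δλ₂ = 2.4263 × 1.9563
Δλ₂ = 4.7466 pm

Final wavelength:
λ₂ = 32.7063 + 4.7466 = 37.4529 pm

Total shift: Δλ_total = 4.7063 + 4.7466 = 9.4529 pm

(Intermediate values are shown rounded; full precision is carried through to the final answer.)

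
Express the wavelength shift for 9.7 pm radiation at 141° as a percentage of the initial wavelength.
44.4527%

Calculate the Compton shift:
Δλ = λ_C(1 - cos(141°))
Δλ = 2.4263 × (1 - cos(141°))
Δλ = 2.4263 × 1.7771
Δλ = 4.3119 pm

Percentage change:
(Δλ/λ₀) × 100 = (4.3119/9.7) × 100
= 44.4527%

(Intermediate values are shown rounded; full precision is carried through to the final answer.)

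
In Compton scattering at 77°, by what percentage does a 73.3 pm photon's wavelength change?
2.5655%

Calculate the Compton shift:
Δλ = λ_C(1 - cos(77°))
Δλ = 2.4263 × (1 - cos(77°))
Δλ = 2.4263 × 0.7750
Δλ = 1.8805 pm

Percentage change:
(Δλ/λ₀) × 100 = (1.8805/73.3) × 100
= 2.5655%

(Intermediate values are shown rounded; full precision is carried through to the final answer.)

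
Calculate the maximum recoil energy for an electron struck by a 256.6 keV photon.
128.5757 keV

Maximum energy transfer occurs at θ = 180° (backscattering).

Initial photon: E₀ = 256.6 keV → λ₀ = 4.8318 pm

Maximum Compton shift (at 180°):
Δλ_max = 2λ_C = 2 × 2.4263 = 4.8526 pm

Final wavelength:
λ' = 4.8318 + 4.8526 = 9.6844 pm

Minimum photon energy (maximum energy to electron):
E'_min = hc/λ' = 128.0243 keV

Maximum electron kinetic energy:
K_max = E₀ - E'_min = 256.6000 - 128.0243 = 128.5757 keV

(Intermediate values are shown rounded; full precision is carried through to the final answer.)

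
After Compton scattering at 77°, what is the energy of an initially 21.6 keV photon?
20.9148 keV

First convert energy to wavelength:
λ = hc/E, with hc ≈ 1239.842 keV·pm (i.e. 1239.842 eV·nm)

For E = 21.6 keV = 21600 eV:
λ = 1239.842 keV·pm / 21.6 keV
λ = 57.4001 pm

Calculate the Compton shift:
Δλ = λ_C(1 - cos(77°)) = 2.4263 × 0.7750
Δλ = 1.8805 pm

Final wavelength:
λ' = 57.4001 + 1.8805 = 59.2806 pm

Final energy:
E' = hc/λ' = 1239.842 / 59.2806 = 20.9148 keV

(Intermediate values are shown rounded; full precision is carried through to the final answer.)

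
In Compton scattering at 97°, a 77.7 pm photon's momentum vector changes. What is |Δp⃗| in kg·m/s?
1.2559e-23 kg·m/s

Photon momentum magnitude is p = h/λ.

Initial momentum:
p₀ = h/λ = 6.6261e-34/7.7700e-11 = 8.5278e-24 kg·m/s

After scattering:
λ' = λ + Δλ = 77.7 + 2.7220 = 80.4220 pm
p' = h/λ' = 6.6261e-34/8.0422e-11 = 8.2391e-24 kg·m/s

Momentum is a vector; the scattered photon's direction makes angle θ = 97° with the incident direction. The magnitude of the vector change Δp⃗ = p⃗₀ − p⃗' is found from the law of cosines:
|Δp⃗|² = p₀² + p'² − 2p₀p'cos θ
|Δp⃗|² = (8.5278e-24)² + (8.2391e-24)² − 2·8.5278e-24·8.2391e-24·cos(97°)
|Δp⃗| = 1.2559e-23 kg·m/s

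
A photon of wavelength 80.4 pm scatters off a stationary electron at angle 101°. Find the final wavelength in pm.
83.2893 pm

Using the Compton scattering formula:
λ' = λ + Δλ = λ + λ_C(1 - cos θ)

Given:
- Initial wavelength λ = 80.4 pm
- Scattering angle θ = 101°
- Compton wavelength λ_C ≈ 2.4263 pm

Calculate the shift:
Δλ = 2.4263 × (1 - cos(101°))
Δλ = 2.4263 × 1.1908
Δλ = 2.8893 pm

Final wavelength:
λ' = 80.4 + 2.8893 = 83.2893 pm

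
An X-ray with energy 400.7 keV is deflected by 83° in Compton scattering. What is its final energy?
237.2991 keV

First convert energy to wavelength:
λ = hc/E, with hc ≈ 1239.842 keV·pm (i.e. 1239.842 eV·nm)

For E = 400.7 keV = 400700 eV:
λ = 1239.842 keV·pm / 400.7 keV
λ = 3.0942 pm

Calculate the Compton shift:
Δλ = λ_C(1 - cos(83°)) = 2.4263 × 0.8781
Δλ = 2.1306 pm

Final wavelength:
λ' = 3.0942 + 2.1306 = 5.2248 pm

Final energy:
E' = hc/λ' = 1239.842 / 5.2248 = 237.2991 keV

(Intermediate values are shown rounded; full precision is carried through to the final answer.)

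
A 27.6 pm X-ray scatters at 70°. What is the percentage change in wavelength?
5.7843%

Calculate the Compton shift:
Δλ = λ_C(1 - cos(70°))
Δλ = 2.4263 × (1 - cos(70°))
Δλ = 2.4263 × 0.6580
Δλ = 1.5965 pm

Percentage change:
(Δλ/λ₀) × 100 = (1.5965/27.6) × 100
= 5.7843%

(Intermediate values are shown rounded; full precision is carried through to the final answer.)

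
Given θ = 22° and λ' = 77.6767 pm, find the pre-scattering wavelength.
77.5000 pm

From λ' = λ + Δλ, we have λ = λ' - Δλ

First calculate the Compton shift:
Δλ = λ_C(1 - cos θ)
Δλ = 2.4263 × (1 - cos(22°))
Δλ = 2.4263 × 0.0728
Δλ = 0.1767 pm

Initial wavelength:
λ = λ' - Δλ
λ = 77.6767 - 0.1767
λ = 77.5000 pm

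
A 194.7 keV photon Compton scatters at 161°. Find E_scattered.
111.8144 keV

First convert energy to wavelength:
λ = hc/E, with hc ≈ 1239.842 keV·pm (i.e. 1239.842 eV·nm)

For E = 194.7 keV = 194700 eV:
λ = 1239.842 keV·pm / 194.7 keV
λ = 6.3680 pm

Calculate the Compton shift:
Δλ = λ_C(1 - cos(161°)) = 2.4263 × 1.9455
Δλ = 4.7204 pm

Final wavelength:
λ' = 6.3680 + 4.7204 = 11.0884 pm

Final energy:
E' = hc/λ' = 1239.842 / 11.0884 = 111.8144 keV

(Intermediate values are shown rounded; full precision is carried through to the final answer.)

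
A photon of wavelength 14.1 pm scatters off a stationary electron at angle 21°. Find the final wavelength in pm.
14.2612 pm

Using the Compton scattering formula:
λ' = λ + Δλ = λ + λ_C(1 - cos θ)

Given:
- Initial wavelength λ = 14.1 pm
- Scattering angle θ = 21°
- Compton wavelength λ_C ≈ 2.4263 pm

Calculate the shift:
Δλ = 2.4263 × (1 - cos(21°))
Δλ = 2.4263 × 0.0664
Δλ = 0.1612 pm

Final wavelength:
λ' = 14.1 + 0.1612 = 14.2612 pm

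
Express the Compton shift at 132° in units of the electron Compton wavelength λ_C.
1.6691 λ_C

The Compton shift formula is:
Δλ = λ_C(1 - cos θ)

Dividing both sides by λ_C:
Δλ/λ_C = 1 - cos θ

For θ = 132°:
Δλ/λ_C = 1 - cos(132°)
Δλ/λ_C = 1 - -0.6691
Δλ/λ_C = 1.6691

This means the shift is 1.6691 × λ_C = 4.0498 pm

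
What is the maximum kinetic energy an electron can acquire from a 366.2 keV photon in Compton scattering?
215.7030 keV

Maximum energy transfer occurs at θ = 180° (backscattering).

Initial photon: E₀ = 366.2 keV → λ₀ = 3.3857 pm

Maximum Compton shift (at 180°):
Δλ_max = 2λ_C = 2 × 2.4263 = 4.8526 pm

Final wavelength:
λ' = 3.3857 + 4.8526 = 8.2383 pm

Minimum photon energy (maximum energy to electron):
E'_min = hc/λ' = 150.4970 keV

Maximum electron kinetic energy:
K_max = E₀ - E'_min = 366.2000 - 150.4970 = 215.7030 keV

(Intermediate values are shown rounded; full precision is carried through to the final answer.)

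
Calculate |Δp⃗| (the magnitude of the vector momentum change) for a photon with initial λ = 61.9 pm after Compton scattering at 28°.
5.1677e-24 kg·m/s

Photon momentum magnitude is p = h/λ.

Initial momentum:
p₀ = h/λ = 6.6261e-34/6.1900e-11 = 1.0704e-23 kg·m/s

After scattering:
λ' = λ + Δλ = 61.9 + 0.2840 = 62.1840 pm
p' = h/λ' = 6.6261e-34/6.2184e-11 = 1.0656e-23 kg·m/s

Momentum is a vector; the scattered photon's direction makes angle θ = 28° with the incident direction. The magnitude of the vector change Δp⃗ = p⃗₀ − p⃗' is found from the law of cosines:
|Δp⃗|² = p₀² + p'² − 2p₀p'cos θ
|Δp⃗|² = (1.0704e-23)² + (1.0656e-23)² − 2·1.0704e-23·1.0656e-23·cos(28°)
|Δp⃗| = 5.1677e-24 kg·m/s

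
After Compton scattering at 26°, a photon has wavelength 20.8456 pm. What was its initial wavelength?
20.6000 pm

From λ' = λ + Δλ, we have λ = λ' - Δλ

First calculate the Compton shift:
Δλ = λ_C(1 - cos θ)
Δλ = 2.4263 × (1 - cos(26°))
Δλ = 2.4263 × 0.1012
Δλ = 0.2456 pm

Initial wavelength:
λ = λ' - Δλ
λ = 20.8456 - 0.2456
λ = 20.6000 pm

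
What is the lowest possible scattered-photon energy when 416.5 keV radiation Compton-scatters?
158.3566 keV (at θ = 180°)

The scattered photon has minimum energy when its wavelength is maximum, i.e., when the Compton shift Δλ = λ_C(1 − cos θ) is maximum. This occurs at θ = 180° (backscattering), giving Δλ_max = 2λ_C = 4.8526 pm.

Initial wavelength: λ₀ = hc/E₀ = 2.9768 pm
Maximum final wavelength: λ'_max = λ₀ + 2λ_C = 2.9768 + 4.8526 = 7.8294 pm
Minimum final energy: E'_min = hc/λ'_max = 158.3566 keV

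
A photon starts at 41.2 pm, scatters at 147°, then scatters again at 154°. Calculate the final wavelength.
50.2682 pm

Apply Compton shift twice:

First scattering at θ₁ = 147°:
Δλ₁ = λ_C(1 - cos(147°))
Δλ₁ = 2.4263 × 1.8387
Δλ₁ = 4.4612 pm

After first scattering:
λ₁ = 41.2 + 4.4612 = 45.6612 pm

Second scattering at θ₂ = 154°:
Δλ₂ = λ_C(1 - cos(154°))
Δλ₂ = 2.4263 × 1.8988
Δλ₂ = 4.6071 pm

Final wavelength:
λ₂ = 45.6612 + 4.6071 = 50.2682 pm

Total shift: Δλ_total = 4.4612 + 4.6071 = 9.0682 pm

(Intermediate values are shown rounded; full precision is carried through to the final answer.)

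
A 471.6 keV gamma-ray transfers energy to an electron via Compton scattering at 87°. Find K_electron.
220.0260 keV

By energy conservation: K_e = E_initial - E_final

First find the scattered photon energy:
Initial wavelength: λ = hc/E = 2.6290 pm
Compton shift: Δλ = λ_C(1 - cos(87°)) = 2.2993 pm
Final wavelength: λ' = 2.6290 + 2.2993 = 4.9283 pm
Final photon energy: E' = hc/λ' = 251.5740 keV

Electron kinetic energy:
K_e = E - E' = 471.6000 - 251.5740 = 220.0260 keV

(Intermediate values are shown rounded; full precision is carried through to the final answer.)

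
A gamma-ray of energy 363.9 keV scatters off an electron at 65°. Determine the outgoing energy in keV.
257.8705 keV

First convert energy to wavelength:
λ = hc/E, with hc ≈ 1239.842 keV·pm (i.e. 1239.842 eV·nm)

For E = 363.9 keV = 363900 eV:
λ = 1239.842 keV·pm / 363.9 keV
λ = 3.4071 pm

Calculate the Compton shift:
Δλ = λ_C(1 - cos(65°)) = 2.4263 × 0.5774
Δλ = 1.4009 pm

Final wavelength:
λ' = 3.4071 + 1.4009 = 4.8080 pm

Final energy:
E' = hc/λ' = 1239.842 / 4.8080 = 257.8705 keV

(Intermediate values are shown rounded; full precision is carried through to the final answer.)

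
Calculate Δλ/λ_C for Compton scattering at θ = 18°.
0.0489 λ_C

The Compton shift formula is:
Δλ = λ_C(1 - cos θ)

Dividing both sides by λ_C:
Δλ/λ_C = 1 - cos θ

For θ = 18°:
Δλ/λ_C = 1 - cos(18°)
Δλ/λ_C = 1 - 0.9511
Δλ/λ_C = 0.0489

This means the shift is 0.0489 × λ_C = 0.1188 pm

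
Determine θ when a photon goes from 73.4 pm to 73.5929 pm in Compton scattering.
23.00°

First find the wavelength shift:
Δλ = λ' - λ = 73.5929 - 73.4 = 0.1929 pm

Using Δλ = λ_C(1 - cos θ), with λ_C = h/(m_e·c) ≈ 2.42631024 pm:
cos θ = 1 - Δλ/λ_C
cos θ = 1 - 0.1929/2.42631024
cos θ = 0.920497

θ = arccos(0.920497)
θ = 23.00°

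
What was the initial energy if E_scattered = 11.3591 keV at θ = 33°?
11.4000 keV

Convert final energy to wavelength (hc ≈ 1239.842 keV·pm):
λ' = hc/E' = 1239.842 / 11.3591 = 109.1497 pm

Calculate the Compton shift:
Δλ = λ_C(1 - cos(33°))
Δλ = 2.4263 × (1 - cos(33°))
Δλ = 0.3914 pm

Initial wavelength:
λ = λ' - Δλ = 109.1497 - 0.3914 = 108.7582 pm

Initial energy:
E = hc/λ = 1239.842 / 108.7582 = 11.4000 keV

(Intermediate values are shown rounded; full precision is carried through to the final answer.)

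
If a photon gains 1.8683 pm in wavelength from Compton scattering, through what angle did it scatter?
76.70°

From the Compton formula Δλ = λ_C(1 - cos θ), we can solve for θ:

cos θ = 1 - Δλ/λ_C

Given:
- Δλ = 1.8683 pm
- λ_C = h/(m_e·c) ≈ 2.42631024 pm

cos θ = 1 - 1.8683/2.42631024
cos θ = 1 - 0.770017
cos θ = 0.229983

θ = arccos(0.229983)
θ = 76.70°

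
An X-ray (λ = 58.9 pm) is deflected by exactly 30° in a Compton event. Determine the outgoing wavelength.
59.2251 pm

Using the Compton formula: λ' = λ + λ_C(1 − cos θ)

For θ = 30°, cos θ = √3/2 (exact) ≈ 0.8660, so:
1 − cos 30° = 1 − (√3/2) ≈ 0.1340

Δλ = λ_C × 0.1340 = 2.4263 × 0.1340 = 0.3251 pm

λ' = 58.9 + 0.3251 = 59.2251 pm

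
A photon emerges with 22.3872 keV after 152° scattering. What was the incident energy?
24.4000 keV

Convert final energy to wavelength (hc ≈ 1239.842 keV·pm):
λ' = hc/E' = 1239.842 / 22.3872 = 55.3817 pm

Calculate the Compton shift:
Δλ = λ_C(1 - cos(152°))
Δλ = 2.4263 × (1 - cos(152°))
Δλ = 4.5686 pm

Initial wavelength:
λ = λ' - Δλ = 55.3817 - 4.5686 = 50.8131 pm

Initial energy:
E = hc/λ = 1239.842 / 50.8131 = 24.4000 keV

(Intermediate values are shown rounded; full precision is carried through to the final answer.)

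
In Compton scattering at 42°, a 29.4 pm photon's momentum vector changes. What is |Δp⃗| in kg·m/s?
1.5992e-23 kg·m/s

Photon momentum magnitude is p = h/λ.

Initial momentum:
p₀ = h/λ = 6.6261e-34/2.9400e-11 = 2.2538e-23 kg·m/s

After scattering:
λ' = λ + Δλ = 29.4 + 0.6232 = 30.0232 pm
p' = h/λ' = 6.6261e-34/3.0023e-11 = 2.2070e-23 kg·m/s

Momentum is a vector; the scattered photon's direction makes angle θ = 42° with the incident direction. The magnitude of the vector change Δp⃗ = p⃗₀ − p⃗' is found from the law of cosines:
|Δp⃗|² = p₀² + p'² − 2p₀p'cos θ
|Δp⃗|² = (2.2538e-23)² + (2.2070e-23)² − 2·2.2538e-23·2.2070e-23·cos(42°)
|Δp⃗| = 1.5992e-23 kg·m/s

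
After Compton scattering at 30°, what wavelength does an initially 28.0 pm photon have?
28.3251 pm

Using the Compton formula: λ' = λ + λ_C(1 − cos θ)

For θ = 30°, cos θ = √3/2 (exact) ≈ 0.8660, so:
1 − cos 30° = 1 − (√3/2) ≈ 0.1340

Δλ = λ_C × 0.1340 = 2.4263 × 0.1340 = 0.3251 pm

λ' = 28.0 + 0.3251 = 28.3251 pm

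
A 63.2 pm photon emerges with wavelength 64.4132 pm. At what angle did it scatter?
60.00°

First find the wavelength shift:
Δλ = λ' - λ = 64.4132 - 63.2 = 1.2132 pm

Using Δλ = λ_C(1 - cos θ), with λ_C = h/(m_e·c) ≈ 2.42631024 pm:
cos θ = 1 - Δλ/λ_C
cos θ = 1 - 1.2132/2.42631024
cos θ = 0.499982

θ = arccos(0.499982)
θ = 60.00°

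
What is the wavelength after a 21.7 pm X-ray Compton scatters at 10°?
21.7369 pm

Using the Compton scattering formula:
λ' = λ + Δλ = λ + λ_C(1 - cos θ)

Given:
- Initial wavelength λ = 21.7 pm
- Scattering angle θ = 10°
- Compton wavelength λ_C ≈ 2.4263 pm

Calculate the shift:
Δλ = 2.4263 × (1 - cos(10°))
Δλ = 2.4263 × 0.0152
Δλ = 0.0369 pm

Final wavelength:
λ' = 21.7 + 0.0369 = 21.7369 pm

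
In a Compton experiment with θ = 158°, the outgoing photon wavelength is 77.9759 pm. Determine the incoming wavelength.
73.3000 pm

From λ' = λ + Δλ, we have λ = λ' - Δλ

First calculate the Compton shift:
Δλ = λ_C(1 - cos θ)
Δλ = 2.4263 × (1 - cos(158°))
Δλ = 2.4263 × 1.9272
Δλ = 4.6759 pm

Initial wavelength:
λ = λ' - Δλ
λ = 77.9759 - 4.6759
λ = 73.3000 pm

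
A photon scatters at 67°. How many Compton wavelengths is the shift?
0.6093 λ_C

The Compton shift formula is:
Δλ = λ_C(1 - cos θ)

Dividing both sides by λ_C:
Δλ/λ_C = 1 - cos θ

For θ = 67°:
Δλ/λ_C = 1 - cos(67°)
Δλ/λ_C = 1 - 0.3907
Δλ/λ_C = 0.6093

This means the shift is 0.6093 × λ_C = 1.4783 pm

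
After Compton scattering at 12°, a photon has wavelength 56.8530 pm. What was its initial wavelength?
56.8000 pm

From λ' = λ + Δλ, we have λ = λ' - Δλ

First calculate the Compton shift:
Δλ = λ_C(1 - cos θ)
Δλ = 2.4263 × (1 - cos(12°))
Δλ = 2.4263 × 0.0219
Δλ = 0.0530 pm

Initial wavelength:
λ = λ' - Δλ
λ = 56.8530 - 0.0530
λ = 56.8000 pm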